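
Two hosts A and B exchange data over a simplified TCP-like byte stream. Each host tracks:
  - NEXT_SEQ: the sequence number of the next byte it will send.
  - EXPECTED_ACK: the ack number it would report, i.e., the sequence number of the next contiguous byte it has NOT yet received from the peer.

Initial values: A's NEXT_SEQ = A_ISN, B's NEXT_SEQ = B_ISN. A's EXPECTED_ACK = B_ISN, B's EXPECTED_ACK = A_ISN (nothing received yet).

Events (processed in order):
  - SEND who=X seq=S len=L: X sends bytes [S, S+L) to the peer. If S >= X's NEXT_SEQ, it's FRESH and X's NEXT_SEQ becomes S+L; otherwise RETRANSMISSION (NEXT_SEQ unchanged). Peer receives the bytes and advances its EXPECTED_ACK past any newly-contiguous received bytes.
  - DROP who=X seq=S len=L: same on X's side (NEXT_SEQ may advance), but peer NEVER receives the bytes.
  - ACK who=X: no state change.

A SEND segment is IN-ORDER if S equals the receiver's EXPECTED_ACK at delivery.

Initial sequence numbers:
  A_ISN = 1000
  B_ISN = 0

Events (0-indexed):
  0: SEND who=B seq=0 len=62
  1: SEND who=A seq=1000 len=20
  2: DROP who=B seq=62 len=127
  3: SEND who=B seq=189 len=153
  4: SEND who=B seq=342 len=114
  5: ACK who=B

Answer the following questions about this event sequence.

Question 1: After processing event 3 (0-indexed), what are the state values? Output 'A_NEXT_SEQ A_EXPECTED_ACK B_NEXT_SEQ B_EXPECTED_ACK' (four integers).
After event 0: A_seq=1000 A_ack=62 B_seq=62 B_ack=1000
After event 1: A_seq=1020 A_ack=62 B_seq=62 B_ack=1020
After event 2: A_seq=1020 A_ack=62 B_seq=189 B_ack=1020
After event 3: A_seq=1020 A_ack=62 B_seq=342 B_ack=1020

1020 62 342 1020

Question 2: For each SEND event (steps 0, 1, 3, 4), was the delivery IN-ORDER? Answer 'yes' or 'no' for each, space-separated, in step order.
Step 0: SEND seq=0 -> in-order
Step 1: SEND seq=1000 -> in-order
Step 3: SEND seq=189 -> out-of-order
Step 4: SEND seq=342 -> out-of-order

Answer: yes yes no no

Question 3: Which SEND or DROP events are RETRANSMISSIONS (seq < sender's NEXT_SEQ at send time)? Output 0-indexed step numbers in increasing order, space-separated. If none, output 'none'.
Answer: none

Derivation:
Step 0: SEND seq=0 -> fresh
Step 1: SEND seq=1000 -> fresh
Step 2: DROP seq=62 -> fresh
Step 3: SEND seq=189 -> fresh
Step 4: SEND seq=342 -> fresh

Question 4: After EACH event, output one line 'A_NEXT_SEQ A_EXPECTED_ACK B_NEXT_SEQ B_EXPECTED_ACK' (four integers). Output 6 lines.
1000 62 62 1000
1020 62 62 1020
1020 62 189 1020
1020 62 342 1020
1020 62 456 1020
1020 62 456 1020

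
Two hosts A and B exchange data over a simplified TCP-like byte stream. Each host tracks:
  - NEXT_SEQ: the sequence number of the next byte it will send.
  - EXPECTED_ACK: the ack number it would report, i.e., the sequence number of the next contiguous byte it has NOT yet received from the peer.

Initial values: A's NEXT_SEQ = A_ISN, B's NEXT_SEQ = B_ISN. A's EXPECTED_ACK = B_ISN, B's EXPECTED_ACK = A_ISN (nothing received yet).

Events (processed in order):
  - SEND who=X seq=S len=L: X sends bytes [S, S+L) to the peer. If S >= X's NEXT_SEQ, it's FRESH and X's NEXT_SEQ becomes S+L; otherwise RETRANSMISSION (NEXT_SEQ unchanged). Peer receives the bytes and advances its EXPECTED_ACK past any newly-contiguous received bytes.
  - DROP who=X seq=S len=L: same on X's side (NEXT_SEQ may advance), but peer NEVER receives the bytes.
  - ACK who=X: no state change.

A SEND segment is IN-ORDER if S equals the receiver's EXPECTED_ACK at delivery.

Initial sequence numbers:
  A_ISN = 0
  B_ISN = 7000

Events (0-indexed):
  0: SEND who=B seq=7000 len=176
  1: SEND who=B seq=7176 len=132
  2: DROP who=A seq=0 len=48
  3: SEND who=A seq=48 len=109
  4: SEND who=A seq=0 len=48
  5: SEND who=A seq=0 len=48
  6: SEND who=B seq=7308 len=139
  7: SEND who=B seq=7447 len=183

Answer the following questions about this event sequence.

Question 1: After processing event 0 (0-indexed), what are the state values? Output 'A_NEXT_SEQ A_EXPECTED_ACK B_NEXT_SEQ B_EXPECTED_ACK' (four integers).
After event 0: A_seq=0 A_ack=7176 B_seq=7176 B_ack=0

0 7176 7176 0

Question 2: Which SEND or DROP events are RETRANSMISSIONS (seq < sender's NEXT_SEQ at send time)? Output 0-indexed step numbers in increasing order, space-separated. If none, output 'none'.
Answer: 4 5

Derivation:
Step 0: SEND seq=7000 -> fresh
Step 1: SEND seq=7176 -> fresh
Step 2: DROP seq=0 -> fresh
Step 3: SEND seq=48 -> fresh
Step 4: SEND seq=0 -> retransmit
Step 5: SEND seq=0 -> retransmit
Step 6: SEND seq=7308 -> fresh
Step 7: SEND seq=7447 -> fresh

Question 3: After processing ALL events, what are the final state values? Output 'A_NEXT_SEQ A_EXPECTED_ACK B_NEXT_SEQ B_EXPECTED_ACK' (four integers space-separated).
After event 0: A_seq=0 A_ack=7176 B_seq=7176 B_ack=0
After event 1: A_seq=0 A_ack=7308 B_seq=7308 B_ack=0
After event 2: A_seq=48 A_ack=7308 B_seq=7308 B_ack=0
After event 3: A_seq=157 A_ack=7308 B_seq=7308 B_ack=0
After event 4: A_seq=157 A_ack=7308 B_seq=7308 B_ack=157
After event 5: A_seq=157 A_ack=7308 B_seq=7308 B_ack=157
After event 6: A_seq=157 A_ack=7447 B_seq=7447 B_ack=157
After event 7: A_seq=157 A_ack=7630 B_seq=7630 B_ack=157

Answer: 157 7630 7630 157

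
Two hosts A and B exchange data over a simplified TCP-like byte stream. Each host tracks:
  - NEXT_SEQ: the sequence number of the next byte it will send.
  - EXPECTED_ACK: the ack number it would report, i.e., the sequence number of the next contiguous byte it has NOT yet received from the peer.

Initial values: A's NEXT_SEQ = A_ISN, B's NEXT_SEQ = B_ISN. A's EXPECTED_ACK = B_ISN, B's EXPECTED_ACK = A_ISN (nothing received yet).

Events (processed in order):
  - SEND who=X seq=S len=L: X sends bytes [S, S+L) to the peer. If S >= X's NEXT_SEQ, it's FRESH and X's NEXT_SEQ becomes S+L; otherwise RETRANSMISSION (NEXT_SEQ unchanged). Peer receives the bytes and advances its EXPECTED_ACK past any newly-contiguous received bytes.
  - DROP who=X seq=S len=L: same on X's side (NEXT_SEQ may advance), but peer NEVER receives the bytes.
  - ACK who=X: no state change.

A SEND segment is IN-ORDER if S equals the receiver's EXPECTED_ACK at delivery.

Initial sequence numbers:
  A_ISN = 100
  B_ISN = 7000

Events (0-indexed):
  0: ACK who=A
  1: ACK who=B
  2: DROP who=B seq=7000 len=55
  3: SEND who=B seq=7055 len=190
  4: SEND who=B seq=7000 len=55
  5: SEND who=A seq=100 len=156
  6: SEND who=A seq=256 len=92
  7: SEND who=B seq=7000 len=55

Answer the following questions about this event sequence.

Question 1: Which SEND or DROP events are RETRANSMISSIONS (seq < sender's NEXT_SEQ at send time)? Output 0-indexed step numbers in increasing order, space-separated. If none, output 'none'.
Step 2: DROP seq=7000 -> fresh
Step 3: SEND seq=7055 -> fresh
Step 4: SEND seq=7000 -> retransmit
Step 5: SEND seq=100 -> fresh
Step 6: SEND seq=256 -> fresh
Step 7: SEND seq=7000 -> retransmit

Answer: 4 7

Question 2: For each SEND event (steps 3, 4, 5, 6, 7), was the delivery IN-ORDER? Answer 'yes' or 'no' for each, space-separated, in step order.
Step 3: SEND seq=7055 -> out-of-order
Step 4: SEND seq=7000 -> in-order
Step 5: SEND seq=100 -> in-order
Step 6: SEND seq=256 -> in-order
Step 7: SEND seq=7000 -> out-of-order

Answer: no yes yes yes no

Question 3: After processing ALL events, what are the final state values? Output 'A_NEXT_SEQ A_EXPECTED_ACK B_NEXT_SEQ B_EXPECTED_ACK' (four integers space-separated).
After event 0: A_seq=100 A_ack=7000 B_seq=7000 B_ack=100
After event 1: A_seq=100 A_ack=7000 B_seq=7000 B_ack=100
After event 2: A_seq=100 A_ack=7000 B_seq=7055 B_ack=100
After event 3: A_seq=100 A_ack=7000 B_seq=7245 B_ack=100
After event 4: A_seq=100 A_ack=7245 B_seq=7245 B_ack=100
After event 5: A_seq=256 A_ack=7245 B_seq=7245 B_ack=256
After event 6: A_seq=348 A_ack=7245 B_seq=7245 B_ack=348
After event 7: A_seq=348 A_ack=7245 B_seq=7245 B_ack=348

Answer: 348 7245 7245 348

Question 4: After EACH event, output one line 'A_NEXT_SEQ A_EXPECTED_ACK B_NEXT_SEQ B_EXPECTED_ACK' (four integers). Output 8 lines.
100 7000 7000 100
100 7000 7000 100
100 7000 7055 100
100 7000 7245 100
100 7245 7245 100
256 7245 7245 256
348 7245 7245 348
348 7245 7245 348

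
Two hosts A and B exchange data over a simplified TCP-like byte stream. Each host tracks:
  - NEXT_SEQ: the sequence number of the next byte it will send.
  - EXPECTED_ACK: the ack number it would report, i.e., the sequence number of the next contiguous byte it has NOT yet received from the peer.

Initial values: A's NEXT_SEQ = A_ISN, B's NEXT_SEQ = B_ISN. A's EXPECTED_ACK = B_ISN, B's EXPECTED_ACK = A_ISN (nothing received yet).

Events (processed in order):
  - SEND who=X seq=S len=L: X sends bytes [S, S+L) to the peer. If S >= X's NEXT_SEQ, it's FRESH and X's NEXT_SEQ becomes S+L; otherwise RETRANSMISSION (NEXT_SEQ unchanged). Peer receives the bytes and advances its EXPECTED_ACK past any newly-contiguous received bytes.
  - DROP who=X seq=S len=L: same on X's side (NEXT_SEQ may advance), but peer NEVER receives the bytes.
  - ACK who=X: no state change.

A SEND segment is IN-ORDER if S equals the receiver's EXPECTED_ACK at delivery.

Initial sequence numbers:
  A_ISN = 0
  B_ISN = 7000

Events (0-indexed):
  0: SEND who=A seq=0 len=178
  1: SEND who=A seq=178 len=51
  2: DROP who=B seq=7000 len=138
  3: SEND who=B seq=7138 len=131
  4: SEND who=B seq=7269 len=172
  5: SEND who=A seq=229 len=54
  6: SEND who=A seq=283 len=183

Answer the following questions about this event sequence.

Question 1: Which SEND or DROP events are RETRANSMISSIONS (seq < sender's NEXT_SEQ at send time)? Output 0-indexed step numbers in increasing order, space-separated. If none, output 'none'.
Answer: none

Derivation:
Step 0: SEND seq=0 -> fresh
Step 1: SEND seq=178 -> fresh
Step 2: DROP seq=7000 -> fresh
Step 3: SEND seq=7138 -> fresh
Step 4: SEND seq=7269 -> fresh
Step 5: SEND seq=229 -> fresh
Step 6: SEND seq=283 -> fresh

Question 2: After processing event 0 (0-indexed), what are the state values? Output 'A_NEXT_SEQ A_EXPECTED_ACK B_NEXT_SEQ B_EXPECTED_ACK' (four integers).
After event 0: A_seq=178 A_ack=7000 B_seq=7000 B_ack=178

178 7000 7000 178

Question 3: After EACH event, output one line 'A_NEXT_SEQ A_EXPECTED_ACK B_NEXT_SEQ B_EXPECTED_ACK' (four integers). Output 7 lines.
178 7000 7000 178
229 7000 7000 229
229 7000 7138 229
229 7000 7269 229
229 7000 7441 229
283 7000 7441 283
466 7000 7441 466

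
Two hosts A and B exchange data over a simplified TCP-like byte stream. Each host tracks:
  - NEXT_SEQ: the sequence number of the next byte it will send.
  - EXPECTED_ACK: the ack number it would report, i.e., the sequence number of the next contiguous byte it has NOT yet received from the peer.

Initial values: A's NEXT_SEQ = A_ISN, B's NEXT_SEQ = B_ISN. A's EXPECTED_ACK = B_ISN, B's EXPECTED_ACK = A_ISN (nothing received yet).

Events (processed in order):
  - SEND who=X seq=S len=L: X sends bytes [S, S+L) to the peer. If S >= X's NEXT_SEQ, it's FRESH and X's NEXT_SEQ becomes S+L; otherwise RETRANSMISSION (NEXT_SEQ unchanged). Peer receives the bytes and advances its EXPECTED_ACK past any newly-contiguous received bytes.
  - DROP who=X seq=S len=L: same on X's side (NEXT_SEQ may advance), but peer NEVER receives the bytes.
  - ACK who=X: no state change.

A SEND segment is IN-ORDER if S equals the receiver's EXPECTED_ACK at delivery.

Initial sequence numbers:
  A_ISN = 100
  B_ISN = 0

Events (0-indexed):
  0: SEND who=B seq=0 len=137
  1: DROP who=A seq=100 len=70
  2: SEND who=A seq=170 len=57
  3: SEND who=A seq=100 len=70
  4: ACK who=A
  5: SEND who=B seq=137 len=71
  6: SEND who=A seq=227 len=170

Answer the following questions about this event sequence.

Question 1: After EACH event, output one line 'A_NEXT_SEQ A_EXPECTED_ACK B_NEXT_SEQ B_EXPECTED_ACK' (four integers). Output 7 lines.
100 137 137 100
170 137 137 100
227 137 137 100
227 137 137 227
227 137 137 227
227 208 208 227
397 208 208 397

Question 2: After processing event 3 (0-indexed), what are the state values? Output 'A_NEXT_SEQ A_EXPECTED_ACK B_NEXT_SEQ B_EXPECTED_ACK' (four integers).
After event 0: A_seq=100 A_ack=137 B_seq=137 B_ack=100
After event 1: A_seq=170 A_ack=137 B_seq=137 B_ack=100
After event 2: A_seq=227 A_ack=137 B_seq=137 B_ack=100
After event 3: A_seq=227 A_ack=137 B_seq=137 B_ack=227

227 137 137 227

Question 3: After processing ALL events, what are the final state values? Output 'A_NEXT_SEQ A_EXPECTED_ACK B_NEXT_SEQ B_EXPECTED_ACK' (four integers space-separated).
After event 0: A_seq=100 A_ack=137 B_seq=137 B_ack=100
After event 1: A_seq=170 A_ack=137 B_seq=137 B_ack=100
After event 2: A_seq=227 A_ack=137 B_seq=137 B_ack=100
After event 3: A_seq=227 A_ack=137 B_seq=137 B_ack=227
After event 4: A_seq=227 A_ack=137 B_seq=137 B_ack=227
After event 5: A_seq=227 A_ack=208 B_seq=208 B_ack=227
After event 6: A_seq=397 A_ack=208 B_seq=208 B_ack=397

Answer: 397 208 208 397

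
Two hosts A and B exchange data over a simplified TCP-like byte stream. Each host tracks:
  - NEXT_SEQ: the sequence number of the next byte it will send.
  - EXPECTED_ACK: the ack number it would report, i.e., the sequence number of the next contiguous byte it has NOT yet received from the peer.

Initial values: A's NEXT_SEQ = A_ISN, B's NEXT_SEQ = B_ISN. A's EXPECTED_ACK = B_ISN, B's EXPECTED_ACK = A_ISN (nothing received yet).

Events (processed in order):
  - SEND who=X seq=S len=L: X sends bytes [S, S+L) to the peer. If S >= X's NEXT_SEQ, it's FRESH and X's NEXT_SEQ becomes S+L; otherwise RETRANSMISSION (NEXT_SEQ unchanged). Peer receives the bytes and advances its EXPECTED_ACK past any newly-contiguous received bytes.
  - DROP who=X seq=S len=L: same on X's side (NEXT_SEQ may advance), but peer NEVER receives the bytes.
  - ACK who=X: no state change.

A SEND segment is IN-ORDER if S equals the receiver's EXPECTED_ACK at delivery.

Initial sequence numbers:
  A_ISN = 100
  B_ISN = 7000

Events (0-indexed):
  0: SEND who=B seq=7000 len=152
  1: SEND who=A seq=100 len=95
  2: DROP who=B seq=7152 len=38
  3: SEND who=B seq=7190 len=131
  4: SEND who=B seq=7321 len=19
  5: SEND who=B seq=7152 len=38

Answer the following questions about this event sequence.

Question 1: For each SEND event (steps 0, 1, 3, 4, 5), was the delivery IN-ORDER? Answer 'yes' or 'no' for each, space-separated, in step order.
Step 0: SEND seq=7000 -> in-order
Step 1: SEND seq=100 -> in-order
Step 3: SEND seq=7190 -> out-of-order
Step 4: SEND seq=7321 -> out-of-order
Step 5: SEND seq=7152 -> in-order

Answer: yes yes no no yes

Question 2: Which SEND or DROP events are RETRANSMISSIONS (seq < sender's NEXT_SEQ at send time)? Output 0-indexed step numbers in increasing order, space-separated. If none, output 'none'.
Answer: 5

Derivation:
Step 0: SEND seq=7000 -> fresh
Step 1: SEND seq=100 -> fresh
Step 2: DROP seq=7152 -> fresh
Step 3: SEND seq=7190 -> fresh
Step 4: SEND seq=7321 -> fresh
Step 5: SEND seq=7152 -> retransmit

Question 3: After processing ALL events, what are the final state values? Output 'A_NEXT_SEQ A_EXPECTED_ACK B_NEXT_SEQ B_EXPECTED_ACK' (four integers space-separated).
After event 0: A_seq=100 A_ack=7152 B_seq=7152 B_ack=100
After event 1: A_seq=195 A_ack=7152 B_seq=7152 B_ack=195
After event 2: A_seq=195 A_ack=7152 B_seq=7190 B_ack=195
After event 3: A_seq=195 A_ack=7152 B_seq=7321 B_ack=195
After event 4: A_seq=195 A_ack=7152 B_seq=7340 B_ack=195
After event 5: A_seq=195 A_ack=7340 B_seq=7340 B_ack=195

Answer: 195 7340 7340 195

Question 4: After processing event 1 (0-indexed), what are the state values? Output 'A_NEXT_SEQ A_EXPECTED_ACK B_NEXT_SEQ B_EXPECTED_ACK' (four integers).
After event 0: A_seq=100 A_ack=7152 B_seq=7152 B_ack=100
After event 1: A_seq=195 A_ack=7152 B_seq=7152 B_ack=195

195 7152 7152 195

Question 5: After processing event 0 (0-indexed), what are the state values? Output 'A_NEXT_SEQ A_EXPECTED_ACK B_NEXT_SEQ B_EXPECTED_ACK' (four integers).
After event 0: A_seq=100 A_ack=7152 B_seq=7152 B_ack=100

100 7152 7152 100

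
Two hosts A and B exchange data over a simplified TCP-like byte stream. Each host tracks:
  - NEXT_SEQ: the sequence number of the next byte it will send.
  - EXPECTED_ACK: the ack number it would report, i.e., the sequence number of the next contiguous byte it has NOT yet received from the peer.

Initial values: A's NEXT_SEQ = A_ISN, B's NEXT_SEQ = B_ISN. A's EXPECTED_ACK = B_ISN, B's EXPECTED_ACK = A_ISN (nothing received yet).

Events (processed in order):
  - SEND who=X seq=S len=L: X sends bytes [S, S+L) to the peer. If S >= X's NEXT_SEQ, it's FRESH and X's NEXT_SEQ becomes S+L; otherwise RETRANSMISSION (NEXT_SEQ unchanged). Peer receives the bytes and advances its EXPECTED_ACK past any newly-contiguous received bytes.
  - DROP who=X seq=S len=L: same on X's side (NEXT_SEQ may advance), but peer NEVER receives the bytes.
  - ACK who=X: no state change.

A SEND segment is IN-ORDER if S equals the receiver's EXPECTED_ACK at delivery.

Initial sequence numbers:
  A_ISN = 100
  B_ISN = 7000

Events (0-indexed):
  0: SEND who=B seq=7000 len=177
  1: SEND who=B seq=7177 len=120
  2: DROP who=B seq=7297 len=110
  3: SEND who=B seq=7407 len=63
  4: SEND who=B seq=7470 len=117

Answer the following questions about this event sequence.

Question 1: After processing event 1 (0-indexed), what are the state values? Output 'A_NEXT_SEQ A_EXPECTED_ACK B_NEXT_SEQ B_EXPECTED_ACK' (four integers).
After event 0: A_seq=100 A_ack=7177 B_seq=7177 B_ack=100
After event 1: A_seq=100 A_ack=7297 B_seq=7297 B_ack=100

100 7297 7297 100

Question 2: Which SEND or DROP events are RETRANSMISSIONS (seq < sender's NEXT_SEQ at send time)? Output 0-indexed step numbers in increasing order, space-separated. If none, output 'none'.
Step 0: SEND seq=7000 -> fresh
Step 1: SEND seq=7177 -> fresh
Step 2: DROP seq=7297 -> fresh
Step 3: SEND seq=7407 -> fresh
Step 4: SEND seq=7470 -> fresh

Answer: none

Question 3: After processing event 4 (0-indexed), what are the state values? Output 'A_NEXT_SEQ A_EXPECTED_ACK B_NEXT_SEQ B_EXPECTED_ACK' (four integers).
After event 0: A_seq=100 A_ack=7177 B_seq=7177 B_ack=100
After event 1: A_seq=100 A_ack=7297 B_seq=7297 B_ack=100
After event 2: A_seq=100 A_ack=7297 B_seq=7407 B_ack=100
After event 3: A_seq=100 A_ack=7297 B_seq=7470 B_ack=100
After event 4: A_seq=100 A_ack=7297 B_seq=7587 B_ack=100

100 7297 7587 100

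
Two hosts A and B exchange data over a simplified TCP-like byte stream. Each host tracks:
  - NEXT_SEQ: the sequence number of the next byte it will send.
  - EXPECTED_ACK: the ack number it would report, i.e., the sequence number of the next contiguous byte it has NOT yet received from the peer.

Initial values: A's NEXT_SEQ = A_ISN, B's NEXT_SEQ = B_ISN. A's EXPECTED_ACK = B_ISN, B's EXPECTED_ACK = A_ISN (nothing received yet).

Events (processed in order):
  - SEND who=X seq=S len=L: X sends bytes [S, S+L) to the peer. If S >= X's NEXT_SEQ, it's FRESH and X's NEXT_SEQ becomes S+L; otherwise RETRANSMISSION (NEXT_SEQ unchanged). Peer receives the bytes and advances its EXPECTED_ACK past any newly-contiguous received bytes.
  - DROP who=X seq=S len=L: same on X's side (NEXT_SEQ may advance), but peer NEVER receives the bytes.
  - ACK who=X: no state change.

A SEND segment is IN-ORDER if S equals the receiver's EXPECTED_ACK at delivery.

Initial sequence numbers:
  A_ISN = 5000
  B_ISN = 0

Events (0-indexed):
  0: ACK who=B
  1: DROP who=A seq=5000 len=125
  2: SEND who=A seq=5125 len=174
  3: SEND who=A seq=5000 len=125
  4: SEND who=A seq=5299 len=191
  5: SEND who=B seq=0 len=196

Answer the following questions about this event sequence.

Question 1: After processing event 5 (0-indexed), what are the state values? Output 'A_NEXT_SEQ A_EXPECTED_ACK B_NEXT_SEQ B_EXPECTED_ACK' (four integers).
After event 0: A_seq=5000 A_ack=0 B_seq=0 B_ack=5000
After event 1: A_seq=5125 A_ack=0 B_seq=0 B_ack=5000
After event 2: A_seq=5299 A_ack=0 B_seq=0 B_ack=5000
After event 3: A_seq=5299 A_ack=0 B_seq=0 B_ack=5299
After event 4: A_seq=5490 A_ack=0 B_seq=0 B_ack=5490
After event 5: A_seq=5490 A_ack=196 B_seq=196 B_ack=5490

5490 196 196 5490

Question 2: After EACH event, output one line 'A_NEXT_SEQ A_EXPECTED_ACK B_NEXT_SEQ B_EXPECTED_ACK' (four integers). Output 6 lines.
5000 0 0 5000
5125 0 0 5000
5299 0 0 5000
5299 0 0 5299
5490 0 0 5490
5490 196 196 5490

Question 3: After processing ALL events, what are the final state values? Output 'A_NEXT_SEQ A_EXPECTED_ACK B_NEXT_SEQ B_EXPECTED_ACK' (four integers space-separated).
After event 0: A_seq=5000 A_ack=0 B_seq=0 B_ack=5000
After event 1: A_seq=5125 A_ack=0 B_seq=0 B_ack=5000
After event 2: A_seq=5299 A_ack=0 B_seq=0 B_ack=5000
After event 3: A_seq=5299 A_ack=0 B_seq=0 B_ack=5299
After event 4: A_seq=5490 A_ack=0 B_seq=0 B_ack=5490
After event 5: A_seq=5490 A_ack=196 B_seq=196 B_ack=5490

Answer: 5490 196 196 5490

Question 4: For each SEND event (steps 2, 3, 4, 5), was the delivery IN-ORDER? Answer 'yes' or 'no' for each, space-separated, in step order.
Answer: no yes yes yes

Derivation:
Step 2: SEND seq=5125 -> out-of-order
Step 3: SEND seq=5000 -> in-order
Step 4: SEND seq=5299 -> in-order
Step 5: SEND seq=0 -> in-order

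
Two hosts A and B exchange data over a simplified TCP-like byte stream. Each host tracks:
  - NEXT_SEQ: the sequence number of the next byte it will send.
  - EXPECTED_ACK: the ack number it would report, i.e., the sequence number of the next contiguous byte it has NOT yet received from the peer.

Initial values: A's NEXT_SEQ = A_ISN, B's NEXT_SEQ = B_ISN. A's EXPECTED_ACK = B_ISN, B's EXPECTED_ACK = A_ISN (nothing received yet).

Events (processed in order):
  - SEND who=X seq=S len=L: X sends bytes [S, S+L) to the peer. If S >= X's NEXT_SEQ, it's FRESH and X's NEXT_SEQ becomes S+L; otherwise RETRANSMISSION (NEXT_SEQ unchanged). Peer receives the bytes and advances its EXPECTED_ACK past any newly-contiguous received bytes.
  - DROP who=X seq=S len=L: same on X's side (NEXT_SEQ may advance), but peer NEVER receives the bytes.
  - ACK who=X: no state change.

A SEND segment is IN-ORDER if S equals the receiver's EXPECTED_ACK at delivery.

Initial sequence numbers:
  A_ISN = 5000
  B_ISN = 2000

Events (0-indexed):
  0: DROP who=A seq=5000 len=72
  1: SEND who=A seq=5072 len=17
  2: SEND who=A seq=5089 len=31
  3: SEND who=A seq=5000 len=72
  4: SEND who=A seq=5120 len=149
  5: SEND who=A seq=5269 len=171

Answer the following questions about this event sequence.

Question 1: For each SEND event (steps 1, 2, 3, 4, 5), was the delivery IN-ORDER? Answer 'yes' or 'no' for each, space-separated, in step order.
Answer: no no yes yes yes

Derivation:
Step 1: SEND seq=5072 -> out-of-order
Step 2: SEND seq=5089 -> out-of-order
Step 3: SEND seq=5000 -> in-order
Step 4: SEND seq=5120 -> in-order
Step 5: SEND seq=5269 -> in-order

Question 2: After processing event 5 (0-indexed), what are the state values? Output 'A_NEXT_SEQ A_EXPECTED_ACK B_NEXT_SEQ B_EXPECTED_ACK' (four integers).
After event 0: A_seq=5072 A_ack=2000 B_seq=2000 B_ack=5000
After event 1: A_seq=5089 A_ack=2000 B_seq=2000 B_ack=5000
After event 2: A_seq=5120 A_ack=2000 B_seq=2000 B_ack=5000
After event 3: A_seq=5120 A_ack=2000 B_seq=2000 B_ack=5120
After event 4: A_seq=5269 A_ack=2000 B_seq=2000 B_ack=5269
After event 5: A_seq=5440 A_ack=2000 B_seq=2000 B_ack=5440

5440 2000 2000 5440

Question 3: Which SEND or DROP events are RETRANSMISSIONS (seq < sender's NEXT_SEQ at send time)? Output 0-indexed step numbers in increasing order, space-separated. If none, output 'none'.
Answer: 3

Derivation:
Step 0: DROP seq=5000 -> fresh
Step 1: SEND seq=5072 -> fresh
Step 2: SEND seq=5089 -> fresh
Step 3: SEND seq=5000 -> retransmit
Step 4: SEND seq=5120 -> fresh
Step 5: SEND seq=5269 -> fresh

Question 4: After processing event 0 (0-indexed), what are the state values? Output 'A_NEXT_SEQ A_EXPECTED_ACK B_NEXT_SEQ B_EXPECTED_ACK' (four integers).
After event 0: A_seq=5072 A_ack=2000 B_seq=2000 B_ack=5000

5072 2000 2000 5000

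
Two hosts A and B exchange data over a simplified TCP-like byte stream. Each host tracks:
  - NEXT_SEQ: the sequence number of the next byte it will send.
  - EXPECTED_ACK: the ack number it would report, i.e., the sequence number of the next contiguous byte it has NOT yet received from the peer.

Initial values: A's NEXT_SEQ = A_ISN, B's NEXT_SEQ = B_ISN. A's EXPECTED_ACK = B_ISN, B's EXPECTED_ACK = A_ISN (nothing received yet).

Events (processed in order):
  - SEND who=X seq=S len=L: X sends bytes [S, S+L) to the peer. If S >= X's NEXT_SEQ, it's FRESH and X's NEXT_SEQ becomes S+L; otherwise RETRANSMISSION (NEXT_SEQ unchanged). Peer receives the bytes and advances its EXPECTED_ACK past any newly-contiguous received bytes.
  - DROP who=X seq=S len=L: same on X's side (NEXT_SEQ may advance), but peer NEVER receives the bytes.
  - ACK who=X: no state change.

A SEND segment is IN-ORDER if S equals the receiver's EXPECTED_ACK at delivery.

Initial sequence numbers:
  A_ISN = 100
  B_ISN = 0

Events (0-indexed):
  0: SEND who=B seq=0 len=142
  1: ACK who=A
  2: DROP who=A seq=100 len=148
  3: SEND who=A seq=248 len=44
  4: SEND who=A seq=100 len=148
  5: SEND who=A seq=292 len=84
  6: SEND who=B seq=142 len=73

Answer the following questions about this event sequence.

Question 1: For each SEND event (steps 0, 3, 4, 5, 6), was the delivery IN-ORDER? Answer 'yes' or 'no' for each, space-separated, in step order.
Step 0: SEND seq=0 -> in-order
Step 3: SEND seq=248 -> out-of-order
Step 4: SEND seq=100 -> in-order
Step 5: SEND seq=292 -> in-order
Step 6: SEND seq=142 -> in-order

Answer: yes no yes yes yes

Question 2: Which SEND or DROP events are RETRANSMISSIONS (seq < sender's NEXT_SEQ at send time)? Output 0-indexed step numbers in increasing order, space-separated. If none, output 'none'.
Answer: 4

Derivation:
Step 0: SEND seq=0 -> fresh
Step 2: DROP seq=100 -> fresh
Step 3: SEND seq=248 -> fresh
Step 4: SEND seq=100 -> retransmit
Step 5: SEND seq=292 -> fresh
Step 6: SEND seq=142 -> fresh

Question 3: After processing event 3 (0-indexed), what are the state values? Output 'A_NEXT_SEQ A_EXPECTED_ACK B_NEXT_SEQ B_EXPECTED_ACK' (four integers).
After event 0: A_seq=100 A_ack=142 B_seq=142 B_ack=100
After event 1: A_seq=100 A_ack=142 B_seq=142 B_ack=100
After event 2: A_seq=248 A_ack=142 B_seq=142 B_ack=100
After event 3: A_seq=292 A_ack=142 B_seq=142 B_ack=100

292 142 142 100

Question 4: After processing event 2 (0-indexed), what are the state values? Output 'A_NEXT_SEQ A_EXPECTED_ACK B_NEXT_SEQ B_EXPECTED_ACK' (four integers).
After event 0: A_seq=100 A_ack=142 B_seq=142 B_ack=100
After event 1: A_seq=100 A_ack=142 B_seq=142 B_ack=100
After event 2: A_seq=248 A_ack=142 B_seq=142 B_ack=100

248 142 142 100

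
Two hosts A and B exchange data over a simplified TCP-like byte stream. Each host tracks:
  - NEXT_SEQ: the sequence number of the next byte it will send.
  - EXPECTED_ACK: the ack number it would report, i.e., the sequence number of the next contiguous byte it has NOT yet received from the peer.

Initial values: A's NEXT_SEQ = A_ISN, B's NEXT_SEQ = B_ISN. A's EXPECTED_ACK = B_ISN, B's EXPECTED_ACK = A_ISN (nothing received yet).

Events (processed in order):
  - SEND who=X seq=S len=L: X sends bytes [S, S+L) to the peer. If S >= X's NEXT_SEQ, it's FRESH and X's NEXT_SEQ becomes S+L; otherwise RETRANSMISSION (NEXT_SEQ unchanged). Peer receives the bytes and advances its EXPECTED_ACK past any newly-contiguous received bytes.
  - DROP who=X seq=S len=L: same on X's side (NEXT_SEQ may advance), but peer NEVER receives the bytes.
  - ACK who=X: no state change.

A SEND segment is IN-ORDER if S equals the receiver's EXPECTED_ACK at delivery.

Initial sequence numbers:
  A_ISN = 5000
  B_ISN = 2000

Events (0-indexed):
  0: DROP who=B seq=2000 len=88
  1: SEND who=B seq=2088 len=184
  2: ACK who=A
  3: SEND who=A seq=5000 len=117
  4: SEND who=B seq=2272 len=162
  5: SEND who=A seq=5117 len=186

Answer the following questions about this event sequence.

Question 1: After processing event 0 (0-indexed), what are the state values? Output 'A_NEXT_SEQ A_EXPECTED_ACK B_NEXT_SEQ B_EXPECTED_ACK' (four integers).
After event 0: A_seq=5000 A_ack=2000 B_seq=2088 B_ack=5000

5000 2000 2088 5000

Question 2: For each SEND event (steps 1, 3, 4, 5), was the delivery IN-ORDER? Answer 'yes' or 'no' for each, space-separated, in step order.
Answer: no yes no yes

Derivation:
Step 1: SEND seq=2088 -> out-of-order
Step 3: SEND seq=5000 -> in-order
Step 4: SEND seq=2272 -> out-of-order
Step 5: SEND seq=5117 -> in-order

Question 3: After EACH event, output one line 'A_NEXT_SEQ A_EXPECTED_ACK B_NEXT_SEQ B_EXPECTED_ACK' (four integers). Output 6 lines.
5000 2000 2088 5000
5000 2000 2272 5000
5000 2000 2272 5000
5117 2000 2272 5117
5117 2000 2434 5117
5303 2000 2434 5303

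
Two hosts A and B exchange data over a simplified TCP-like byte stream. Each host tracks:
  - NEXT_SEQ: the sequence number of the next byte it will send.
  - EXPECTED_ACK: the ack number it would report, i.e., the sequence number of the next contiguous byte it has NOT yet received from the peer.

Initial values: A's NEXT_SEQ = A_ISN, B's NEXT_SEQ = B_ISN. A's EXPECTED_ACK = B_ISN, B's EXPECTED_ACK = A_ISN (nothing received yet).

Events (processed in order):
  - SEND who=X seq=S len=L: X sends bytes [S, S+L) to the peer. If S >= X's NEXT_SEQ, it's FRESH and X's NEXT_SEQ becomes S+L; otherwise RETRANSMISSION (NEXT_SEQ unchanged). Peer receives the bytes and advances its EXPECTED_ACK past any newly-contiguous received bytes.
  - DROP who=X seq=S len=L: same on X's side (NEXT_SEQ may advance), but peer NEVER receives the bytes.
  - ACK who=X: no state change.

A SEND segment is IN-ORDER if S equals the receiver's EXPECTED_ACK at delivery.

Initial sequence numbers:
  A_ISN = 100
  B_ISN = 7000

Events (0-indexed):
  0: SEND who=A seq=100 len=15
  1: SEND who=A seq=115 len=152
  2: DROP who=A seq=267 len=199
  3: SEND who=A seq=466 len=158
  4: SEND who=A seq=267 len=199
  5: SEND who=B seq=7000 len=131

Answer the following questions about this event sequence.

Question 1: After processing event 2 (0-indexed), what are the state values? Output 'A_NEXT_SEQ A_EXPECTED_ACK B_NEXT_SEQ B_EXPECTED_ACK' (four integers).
After event 0: A_seq=115 A_ack=7000 B_seq=7000 B_ack=115
After event 1: A_seq=267 A_ack=7000 B_seq=7000 B_ack=267
After event 2: A_seq=466 A_ack=7000 B_seq=7000 B_ack=267

466 7000 7000 267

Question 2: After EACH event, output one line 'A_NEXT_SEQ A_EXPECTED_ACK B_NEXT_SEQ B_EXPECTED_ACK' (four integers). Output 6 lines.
115 7000 7000 115
267 7000 7000 267
466 7000 7000 267
624 7000 7000 267
624 7000 7000 624
624 7131 7131 624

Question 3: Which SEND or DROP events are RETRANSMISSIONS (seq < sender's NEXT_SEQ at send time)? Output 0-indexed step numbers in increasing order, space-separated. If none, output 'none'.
Step 0: SEND seq=100 -> fresh
Step 1: SEND seq=115 -> fresh
Step 2: DROP seq=267 -> fresh
Step 3: SEND seq=466 -> fresh
Step 4: SEND seq=267 -> retransmit
Step 5: SEND seq=7000 -> fresh

Answer: 4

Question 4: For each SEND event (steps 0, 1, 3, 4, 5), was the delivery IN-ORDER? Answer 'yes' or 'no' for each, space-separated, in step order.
Step 0: SEND seq=100 -> in-order
Step 1: SEND seq=115 -> in-order
Step 3: SEND seq=466 -> out-of-order
Step 4: SEND seq=267 -> in-order
Step 5: SEND seq=7000 -> in-order

Answer: yes yes no yes yes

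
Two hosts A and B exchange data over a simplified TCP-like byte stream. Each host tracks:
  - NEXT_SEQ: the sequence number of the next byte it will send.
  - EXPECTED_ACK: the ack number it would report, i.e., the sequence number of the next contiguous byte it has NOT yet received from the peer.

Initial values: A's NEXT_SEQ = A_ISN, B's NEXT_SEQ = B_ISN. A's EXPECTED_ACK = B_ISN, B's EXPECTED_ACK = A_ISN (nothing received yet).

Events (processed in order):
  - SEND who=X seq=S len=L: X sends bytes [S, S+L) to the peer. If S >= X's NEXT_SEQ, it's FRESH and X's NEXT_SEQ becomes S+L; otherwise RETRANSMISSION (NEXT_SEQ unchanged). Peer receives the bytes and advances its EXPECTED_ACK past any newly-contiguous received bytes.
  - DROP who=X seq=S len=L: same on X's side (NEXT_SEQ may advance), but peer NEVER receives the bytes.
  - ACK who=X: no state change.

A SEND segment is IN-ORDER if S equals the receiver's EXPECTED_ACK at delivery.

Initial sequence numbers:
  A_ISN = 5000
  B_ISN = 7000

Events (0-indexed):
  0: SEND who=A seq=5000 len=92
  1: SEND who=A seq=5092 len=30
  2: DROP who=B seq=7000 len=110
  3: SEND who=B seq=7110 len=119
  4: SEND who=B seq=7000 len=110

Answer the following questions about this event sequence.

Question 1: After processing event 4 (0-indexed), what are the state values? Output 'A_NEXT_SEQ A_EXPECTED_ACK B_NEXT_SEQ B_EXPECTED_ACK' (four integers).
After event 0: A_seq=5092 A_ack=7000 B_seq=7000 B_ack=5092
After event 1: A_seq=5122 A_ack=7000 B_seq=7000 B_ack=5122
After event 2: A_seq=5122 A_ack=7000 B_seq=7110 B_ack=5122
After event 3: A_seq=5122 A_ack=7000 B_seq=7229 B_ack=5122
After event 4: A_seq=5122 A_ack=7229 B_seq=7229 B_ack=5122

5122 7229 7229 5122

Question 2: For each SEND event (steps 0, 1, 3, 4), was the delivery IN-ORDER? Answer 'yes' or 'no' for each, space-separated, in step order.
Step 0: SEND seq=5000 -> in-order
Step 1: SEND seq=5092 -> in-order
Step 3: SEND seq=7110 -> out-of-order
Step 4: SEND seq=7000 -> in-order

Answer: yes yes no yes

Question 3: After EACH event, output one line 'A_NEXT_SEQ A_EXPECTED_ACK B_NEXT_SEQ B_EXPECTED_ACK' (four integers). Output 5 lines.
5092 7000 7000 5092
5122 7000 7000 5122
5122 7000 7110 5122
5122 7000 7229 5122
5122 7229 7229 5122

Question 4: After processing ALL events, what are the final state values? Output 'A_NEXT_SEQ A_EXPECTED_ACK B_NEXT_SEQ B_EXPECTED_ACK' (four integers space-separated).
After event 0: A_seq=5092 A_ack=7000 B_seq=7000 B_ack=5092
After event 1: A_seq=5122 A_ack=7000 B_seq=7000 B_ack=5122
After event 2: A_seq=5122 A_ack=7000 B_seq=7110 B_ack=5122
After event 3: A_seq=5122 A_ack=7000 B_seq=7229 B_ack=5122
After event 4: A_seq=5122 A_ack=7229 B_seq=7229 B_ack=5122

Answer: 5122 7229 7229 5122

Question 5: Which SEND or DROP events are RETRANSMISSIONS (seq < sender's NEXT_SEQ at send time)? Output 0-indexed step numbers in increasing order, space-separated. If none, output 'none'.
Answer: 4

Derivation:
Step 0: SEND seq=5000 -> fresh
Step 1: SEND seq=5092 -> fresh
Step 2: DROP seq=7000 -> fresh
Step 3: SEND seq=7110 -> fresh
Step 4: SEND seq=7000 -> retransmit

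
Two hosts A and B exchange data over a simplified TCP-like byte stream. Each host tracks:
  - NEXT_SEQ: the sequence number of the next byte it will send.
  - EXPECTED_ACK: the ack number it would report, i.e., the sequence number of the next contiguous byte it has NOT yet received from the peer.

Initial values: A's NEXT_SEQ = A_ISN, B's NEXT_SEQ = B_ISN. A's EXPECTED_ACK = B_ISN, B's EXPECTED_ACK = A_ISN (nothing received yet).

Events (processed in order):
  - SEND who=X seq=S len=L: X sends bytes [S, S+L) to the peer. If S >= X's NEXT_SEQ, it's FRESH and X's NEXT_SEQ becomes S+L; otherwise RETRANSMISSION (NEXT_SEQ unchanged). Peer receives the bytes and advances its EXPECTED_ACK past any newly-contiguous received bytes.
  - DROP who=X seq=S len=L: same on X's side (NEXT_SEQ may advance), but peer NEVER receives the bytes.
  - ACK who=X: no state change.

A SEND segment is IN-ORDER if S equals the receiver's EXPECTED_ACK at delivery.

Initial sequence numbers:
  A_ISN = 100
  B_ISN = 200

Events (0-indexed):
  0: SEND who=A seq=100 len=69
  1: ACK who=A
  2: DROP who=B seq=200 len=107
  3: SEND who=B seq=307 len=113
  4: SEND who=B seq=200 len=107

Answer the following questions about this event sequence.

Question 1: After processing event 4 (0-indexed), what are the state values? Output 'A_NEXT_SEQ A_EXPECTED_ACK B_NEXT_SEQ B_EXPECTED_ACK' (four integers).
After event 0: A_seq=169 A_ack=200 B_seq=200 B_ack=169
After event 1: A_seq=169 A_ack=200 B_seq=200 B_ack=169
After event 2: A_seq=169 A_ack=200 B_seq=307 B_ack=169
After event 3: A_seq=169 A_ack=200 B_seq=420 B_ack=169
After event 4: A_seq=169 A_ack=420 B_seq=420 B_ack=169

169 420 420 169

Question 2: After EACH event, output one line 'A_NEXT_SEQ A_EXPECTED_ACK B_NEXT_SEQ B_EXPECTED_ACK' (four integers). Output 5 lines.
169 200 200 169
169 200 200 169
169 200 307 169
169 200 420 169
169 420 420 169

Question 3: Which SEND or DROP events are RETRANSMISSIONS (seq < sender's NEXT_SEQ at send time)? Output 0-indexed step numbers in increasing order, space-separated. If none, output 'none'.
Step 0: SEND seq=100 -> fresh
Step 2: DROP seq=200 -> fresh
Step 3: SEND seq=307 -> fresh
Step 4: SEND seq=200 -> retransmit

Answer: 4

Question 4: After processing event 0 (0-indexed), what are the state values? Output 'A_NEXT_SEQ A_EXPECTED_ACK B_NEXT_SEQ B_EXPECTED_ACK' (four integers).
After event 0: A_seq=169 A_ack=200 B_seq=200 B_ack=169

169 200 200 169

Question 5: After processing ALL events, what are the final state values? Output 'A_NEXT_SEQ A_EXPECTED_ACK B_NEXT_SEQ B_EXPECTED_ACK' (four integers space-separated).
After event 0: A_seq=169 A_ack=200 B_seq=200 B_ack=169
After event 1: A_seq=169 A_ack=200 B_seq=200 B_ack=169
After event 2: A_seq=169 A_ack=200 B_seq=307 B_ack=169
After event 3: A_seq=169 A_ack=200 B_seq=420 B_ack=169
After event 4: A_seq=169 A_ack=420 B_seq=420 B_ack=169

Answer: 169 420 420 169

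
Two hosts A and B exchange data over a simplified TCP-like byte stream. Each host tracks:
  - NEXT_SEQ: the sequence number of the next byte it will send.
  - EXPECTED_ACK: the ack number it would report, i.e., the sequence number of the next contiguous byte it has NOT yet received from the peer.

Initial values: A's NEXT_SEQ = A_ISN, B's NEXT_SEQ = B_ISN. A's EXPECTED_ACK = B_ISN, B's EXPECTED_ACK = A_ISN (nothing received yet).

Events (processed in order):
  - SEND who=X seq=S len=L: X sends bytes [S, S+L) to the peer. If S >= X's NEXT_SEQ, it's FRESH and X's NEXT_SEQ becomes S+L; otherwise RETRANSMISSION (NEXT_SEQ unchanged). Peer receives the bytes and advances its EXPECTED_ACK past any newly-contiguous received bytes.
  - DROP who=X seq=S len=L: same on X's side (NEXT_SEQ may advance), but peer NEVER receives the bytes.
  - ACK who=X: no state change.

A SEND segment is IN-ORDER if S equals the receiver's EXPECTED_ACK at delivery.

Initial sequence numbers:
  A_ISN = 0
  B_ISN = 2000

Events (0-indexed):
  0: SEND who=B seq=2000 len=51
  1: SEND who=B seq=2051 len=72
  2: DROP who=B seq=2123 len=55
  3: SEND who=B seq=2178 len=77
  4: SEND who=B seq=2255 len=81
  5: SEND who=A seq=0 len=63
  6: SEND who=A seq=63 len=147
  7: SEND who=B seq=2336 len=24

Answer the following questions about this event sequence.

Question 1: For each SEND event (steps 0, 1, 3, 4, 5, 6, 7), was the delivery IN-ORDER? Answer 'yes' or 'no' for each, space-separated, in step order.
Answer: yes yes no no yes yes no

Derivation:
Step 0: SEND seq=2000 -> in-order
Step 1: SEND seq=2051 -> in-order
Step 3: SEND seq=2178 -> out-of-order
Step 4: SEND seq=2255 -> out-of-order
Step 5: SEND seq=0 -> in-order
Step 6: SEND seq=63 -> in-order
Step 7: SEND seq=2336 -> out-of-order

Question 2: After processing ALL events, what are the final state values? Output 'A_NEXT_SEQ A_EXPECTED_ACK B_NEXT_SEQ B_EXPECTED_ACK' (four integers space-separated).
Answer: 210 2123 2360 210

Derivation:
After event 0: A_seq=0 A_ack=2051 B_seq=2051 B_ack=0
After event 1: A_seq=0 A_ack=2123 B_seq=2123 B_ack=0
After event 2: A_seq=0 A_ack=2123 B_seq=2178 B_ack=0
After event 3: A_seq=0 A_ack=2123 B_seq=2255 B_ack=0
After event 4: A_seq=0 A_ack=2123 B_seq=2336 B_ack=0
After event 5: A_seq=63 A_ack=2123 B_seq=2336 B_ack=63
After event 6: A_seq=210 A_ack=2123 B_seq=2336 B_ack=210
After event 7: A_seq=210 A_ack=2123 B_seq=2360 B_ack=210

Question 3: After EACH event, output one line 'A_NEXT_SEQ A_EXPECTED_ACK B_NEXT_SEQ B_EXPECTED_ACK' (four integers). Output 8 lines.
0 2051 2051 0
0 2123 2123 0
0 2123 2178 0
0 2123 2255 0
0 2123 2336 0
63 2123 2336 63
210 2123 2336 210
210 2123 2360 210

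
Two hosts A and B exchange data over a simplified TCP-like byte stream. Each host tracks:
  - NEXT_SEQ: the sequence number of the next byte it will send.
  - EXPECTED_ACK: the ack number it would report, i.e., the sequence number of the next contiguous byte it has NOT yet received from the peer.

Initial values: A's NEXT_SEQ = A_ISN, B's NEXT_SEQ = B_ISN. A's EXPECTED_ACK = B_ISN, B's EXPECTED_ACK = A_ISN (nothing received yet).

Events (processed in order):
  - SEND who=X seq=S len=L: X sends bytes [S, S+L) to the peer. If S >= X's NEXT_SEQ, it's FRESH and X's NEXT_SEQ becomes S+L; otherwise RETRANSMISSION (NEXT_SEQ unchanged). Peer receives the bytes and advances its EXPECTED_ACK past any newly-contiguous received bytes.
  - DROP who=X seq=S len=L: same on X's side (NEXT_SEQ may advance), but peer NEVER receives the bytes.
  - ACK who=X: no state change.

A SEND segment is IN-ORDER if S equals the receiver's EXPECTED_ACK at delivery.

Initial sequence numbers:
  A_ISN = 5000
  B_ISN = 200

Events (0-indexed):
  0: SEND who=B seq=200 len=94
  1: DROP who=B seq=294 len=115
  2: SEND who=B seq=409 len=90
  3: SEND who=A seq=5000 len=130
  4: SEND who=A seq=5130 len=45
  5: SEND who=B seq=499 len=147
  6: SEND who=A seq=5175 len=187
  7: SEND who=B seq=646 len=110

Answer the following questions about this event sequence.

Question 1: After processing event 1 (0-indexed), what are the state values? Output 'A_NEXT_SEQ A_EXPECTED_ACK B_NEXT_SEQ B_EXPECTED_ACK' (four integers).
After event 0: A_seq=5000 A_ack=294 B_seq=294 B_ack=5000
After event 1: A_seq=5000 A_ack=294 B_seq=409 B_ack=5000

5000 294 409 5000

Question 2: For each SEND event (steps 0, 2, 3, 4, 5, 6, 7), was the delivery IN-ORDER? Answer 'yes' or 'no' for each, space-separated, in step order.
Answer: yes no yes yes no yes no

Derivation:
Step 0: SEND seq=200 -> in-order
Step 2: SEND seq=409 -> out-of-order
Step 3: SEND seq=5000 -> in-order
Step 4: SEND seq=5130 -> in-order
Step 5: SEND seq=499 -> out-of-order
Step 6: SEND seq=5175 -> in-order
Step 7: SEND seq=646 -> out-of-order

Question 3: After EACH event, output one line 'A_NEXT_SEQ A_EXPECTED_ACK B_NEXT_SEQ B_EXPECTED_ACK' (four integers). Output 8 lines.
5000 294 294 5000
5000 294 409 5000
5000 294 499 5000
5130 294 499 5130
5175 294 499 5175
5175 294 646 5175
5362 294 646 5362
5362 294 756 5362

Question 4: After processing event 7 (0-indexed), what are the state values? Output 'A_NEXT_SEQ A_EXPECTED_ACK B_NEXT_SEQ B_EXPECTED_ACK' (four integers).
After event 0: A_seq=5000 A_ack=294 B_seq=294 B_ack=5000
After event 1: A_seq=5000 A_ack=294 B_seq=409 B_ack=5000
After event 2: A_seq=5000 A_ack=294 B_seq=499 B_ack=5000
After event 3: A_seq=5130 A_ack=294 B_seq=499 B_ack=5130
After event 4: A_seq=5175 A_ack=294 B_seq=499 B_ack=5175
After event 5: A_seq=5175 A_ack=294 B_seq=646 B_ack=5175
After event 6: A_seq=5362 A_ack=294 B_seq=646 B_ack=5362
After event 7: A_seq=5362 A_ack=294 B_seq=756 B_ack=5362

5362 294 756 5362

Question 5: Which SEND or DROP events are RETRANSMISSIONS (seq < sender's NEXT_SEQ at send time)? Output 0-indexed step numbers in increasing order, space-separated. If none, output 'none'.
Step 0: SEND seq=200 -> fresh
Step 1: DROP seq=294 -> fresh
Step 2: SEND seq=409 -> fresh
Step 3: SEND seq=5000 -> fresh
Step 4: SEND seq=5130 -> fresh
Step 5: SEND seq=499 -> fresh
Step 6: SEND seq=5175 -> fresh
Step 7: SEND seq=646 -> fresh

Answer: none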